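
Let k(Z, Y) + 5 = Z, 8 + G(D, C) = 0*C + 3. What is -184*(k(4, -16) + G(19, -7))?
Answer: 1104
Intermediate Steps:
G(D, C) = -5 (G(D, C) = -8 + (0*C + 3) = -8 + (0 + 3) = -8 + 3 = -5)
k(Z, Y) = -5 + Z
-184*(k(4, -16) + G(19, -7)) = -184*((-5 + 4) - 5) = -184*(-1 - 5) = -184*(-6) = 1104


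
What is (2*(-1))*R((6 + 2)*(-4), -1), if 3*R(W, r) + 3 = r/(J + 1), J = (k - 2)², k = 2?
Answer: 8/3 ≈ 2.6667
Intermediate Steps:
J = 0 (J = (2 - 2)² = 0² = 0)
R(W, r) = -1 + r/3 (R(W, r) = -1 + (r/(0 + 1))/3 = -1 + (r/1)/3 = -1 + (1*r)/3 = -1 + r/3)
(2*(-1))*R((6 + 2)*(-4), -1) = (2*(-1))*(-1 + (⅓)*(-1)) = -2*(-1 - ⅓) = -2*(-4/3) = 8/3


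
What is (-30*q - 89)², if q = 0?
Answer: 7921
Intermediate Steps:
(-30*q - 89)² = (-30*0 - 89)² = (0 - 89)² = (-89)² = 7921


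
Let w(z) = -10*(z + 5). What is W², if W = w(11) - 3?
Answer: 26569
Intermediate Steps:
w(z) = -50 - 10*z (w(z) = -10*(5 + z) = -50 - 10*z)
W = -163 (W = (-50 - 10*11) - 3 = (-50 - 110) - 3 = -160 - 3 = -163)
W² = (-163)² = 26569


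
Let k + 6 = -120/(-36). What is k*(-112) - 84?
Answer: 644/3 ≈ 214.67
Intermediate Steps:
k = -8/3 (k = -6 - 120/(-36) = -6 - 120*(-1/36) = -6 + 10/3 = -8/3 ≈ -2.6667)
k*(-112) - 84 = -8/3*(-112) - 84 = 896/3 - 84 = 644/3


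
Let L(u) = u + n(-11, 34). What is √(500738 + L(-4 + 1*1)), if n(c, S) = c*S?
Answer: √500361 ≈ 707.36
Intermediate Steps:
n(c, S) = S*c
L(u) = -374 + u (L(u) = u + 34*(-11) = u - 374 = -374 + u)
√(500738 + L(-4 + 1*1)) = √(500738 + (-374 + (-4 + 1*1))) = √(500738 + (-374 + (-4 + 1))) = √(500738 + (-374 - 3)) = √(500738 - 377) = √500361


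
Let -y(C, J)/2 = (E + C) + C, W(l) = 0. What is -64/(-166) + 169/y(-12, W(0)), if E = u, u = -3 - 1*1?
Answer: 15819/4648 ≈ 3.4034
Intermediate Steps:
u = -4 (u = -3 - 1 = -4)
E = -4
y(C, J) = 8 - 4*C (y(C, J) = -2*((-4 + C) + C) = -2*(-4 + 2*C) = 8 - 4*C)
-64/(-166) + 169/y(-12, W(0)) = -64/(-166) + 169/(8 - 4*(-12)) = -64*(-1/166) + 169/(8 + 48) = 32/83 + 169/56 = 15819/4648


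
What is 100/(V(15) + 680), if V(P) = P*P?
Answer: 20/181 ≈ 0.11050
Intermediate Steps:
V(P) = P²
100/(V(15) + 680) = 100/(15² + 680) = 100/(225 + 680) = 100/905 = 100*(1/905) = 20/181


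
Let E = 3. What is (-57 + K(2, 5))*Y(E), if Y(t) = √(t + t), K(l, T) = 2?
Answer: -55*√6 ≈ -134.72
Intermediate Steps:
Y(t) = √2*√t (Y(t) = √(2*t) = √2*√t)
(-57 + K(2, 5))*Y(E) = (-57 + 2)*(√2*√3) = -55*√6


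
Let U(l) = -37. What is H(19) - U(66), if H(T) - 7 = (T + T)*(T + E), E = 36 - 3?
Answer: 2020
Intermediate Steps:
E = 33
H(T) = 7 + 2*T*(33 + T) (H(T) = 7 + (T + T)*(T + 33) = 7 + (2*T)*(33 + T) = 7 + 2*T*(33 + T))
H(19) - U(66) = (7 + 2*19² + 66*19) - 1*(-37) = (7 + 2*361 + 1254) + 37 = (7 + 722 + 1254) + 37 = 1983 + 37 = 2020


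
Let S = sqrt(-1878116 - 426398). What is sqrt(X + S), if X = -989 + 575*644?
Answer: sqrt(369311 + I*sqrt(2304514)) ≈ 607.71 + 1.249*I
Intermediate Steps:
S = I*sqrt(2304514) (S = sqrt(-2304514) = I*sqrt(2304514) ≈ 1518.1*I)
X = 369311 (X = -989 + 370300 = 369311)
sqrt(X + S) = sqrt(369311 + I*sqrt(2304514))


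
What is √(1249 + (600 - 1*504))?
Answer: √1345 ≈ 36.674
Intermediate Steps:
√(1249 + (600 - 1*504)) = √(1249 + (600 - 504)) = √(1249 + 96) = √1345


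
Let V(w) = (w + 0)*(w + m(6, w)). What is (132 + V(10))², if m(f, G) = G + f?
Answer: 153664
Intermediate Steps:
V(w) = w*(6 + 2*w) (V(w) = (w + 0)*(w + (w + 6)) = w*(w + (6 + w)) = w*(6 + 2*w))
(132 + V(10))² = (132 + 2*10*(3 + 10))² = (132 + 2*10*13)² = (132 + 260)² = 392² = 153664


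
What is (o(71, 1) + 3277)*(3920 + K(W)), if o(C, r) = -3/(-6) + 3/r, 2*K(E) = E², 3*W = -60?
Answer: 13515660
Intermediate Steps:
W = -20 (W = (⅓)*(-60) = -20)
K(E) = E²/2
o(C, r) = ½ + 3/r (o(C, r) = -3*(-⅙) + 3/r = ½ + 3/r)
(o(71, 1) + 3277)*(3920 + K(W)) = ((½)*(6 + 1)/1 + 3277)*(3920 + (½)*(-20)²) = ((½)*1*7 + 3277)*(3920 + (½)*400) = (7/2 + 3277)*(3920 + 200) = (6561/2)*4120 = 13515660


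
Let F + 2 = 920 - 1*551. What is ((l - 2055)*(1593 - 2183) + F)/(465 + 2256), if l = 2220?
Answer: -96983/2721 ≈ -35.642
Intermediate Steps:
F = 367 (F = -2 + (920 - 1*551) = -2 + (920 - 551) = -2 + 369 = 367)
((l - 2055)*(1593 - 2183) + F)/(465 + 2256) = ((2220 - 2055)*(1593 - 2183) + 367)/(465 + 2256) = (165*(-590) + 367)/2721 = (-97350 + 367)*(1/2721) = -96983*1/2721 = -96983/2721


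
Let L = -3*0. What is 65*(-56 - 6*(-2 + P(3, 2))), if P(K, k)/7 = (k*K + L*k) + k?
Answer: -24700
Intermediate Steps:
L = 0
P(K, k) = 7*k + 7*K*k (P(K, k) = 7*((k*K + 0*k) + k) = 7*((K*k + 0) + k) = 7*(K*k + k) = 7*(k + K*k) = 7*k + 7*K*k)
65*(-56 - 6*(-2 + P(3, 2))) = 65*(-56 - 6*(-2 + 7*2*(1 + 3))) = 65*(-56 - 6*(-2 + 7*2*4)) = 65*(-56 - 6*(-2 + 56)) = 65*(-56 - 6*54) = 65*(-56 - 324) = 65*(-380) = -24700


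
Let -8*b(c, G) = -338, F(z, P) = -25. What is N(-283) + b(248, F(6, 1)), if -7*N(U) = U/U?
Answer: 1179/28 ≈ 42.107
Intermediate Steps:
b(c, G) = 169/4 (b(c, G) = -1/8*(-338) = 169/4)
N(U) = -1/7 (N(U) = -U/(7*U) = -1/7*1 = -1/7)
N(-283) + b(248, F(6, 1)) = -1/7 + 169/4 = 1179/28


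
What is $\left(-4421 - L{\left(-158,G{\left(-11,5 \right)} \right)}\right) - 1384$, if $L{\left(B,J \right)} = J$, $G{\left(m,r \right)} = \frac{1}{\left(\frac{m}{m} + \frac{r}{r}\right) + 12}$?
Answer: $- \frac{81271}{14} \approx -5805.1$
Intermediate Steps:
$G{\left(m,r \right)} = \frac{1}{14}$ ($G{\left(m,r \right)} = \frac{1}{\left(1 + 1\right) + 12} = \frac{1}{2 + 12} = \frac{1}{14}$)
$\left(-4421 - L{\left(-158,G{\left(-11,5 \right)} \right)}\right) - 1384 = \left(-4421 - \frac{1}{14}\right) - 1384 = - \frac{61895}{14} - 1384 = - \frac{81271}{14}$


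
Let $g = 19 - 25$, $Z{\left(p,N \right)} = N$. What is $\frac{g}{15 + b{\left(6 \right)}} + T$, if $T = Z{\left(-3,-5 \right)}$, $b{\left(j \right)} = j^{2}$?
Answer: $- \frac{87}{17} \approx -5.1176$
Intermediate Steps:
$T = -5$
$g = -6$ ($g = 19 - 25 = -6$)
$\frac{g}{15 + b{\left(6 \right)}} + T = - \frac{6}{15 + 6^{2}} - 5 = - \frac{6}{15 + 36} - 5 = - \frac{6}{51} - 5 = \left(-6\right) \frac{1}{51} - 5 = - \frac{2}{17} - 5 = - \frac{87}{17}$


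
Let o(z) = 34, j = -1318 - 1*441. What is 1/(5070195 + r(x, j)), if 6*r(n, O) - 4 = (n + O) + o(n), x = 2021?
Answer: 1/5070245 ≈ 1.9723e-7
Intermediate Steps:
j = -1759 (j = -1318 - 441 = -1759)
r(n, O) = 19/3 + O/6 + n/6 (r(n, O) = 2/3 + ((n + O) + 34)/6 = 2/3 + ((O + n) + 34)/6 = 2/3 + (34 + O + n)/6 = 2/3 + (17/3 + O/6 + n/6) = 19/3 + O/6 + n/6)
1/(5070195 + r(x, j)) = 1/(5070195 + (19/3 + (1/6)*(-1759) + (1/6)*2021)) = 1/(5070195 + (19/3 - 1759/6 + 2021/6)) = 1/(5070195 + 50) = 1/5070245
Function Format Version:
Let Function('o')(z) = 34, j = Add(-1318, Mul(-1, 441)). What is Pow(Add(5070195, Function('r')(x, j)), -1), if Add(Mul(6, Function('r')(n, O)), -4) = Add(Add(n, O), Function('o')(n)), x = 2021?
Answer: Rational(1, 5070245) ≈ 1.9723e-7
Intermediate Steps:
j = -1759 (j = Add(-1318, -441) = -1759)
Function('r')(n, O) = Add(Rational(19, 3), Mul(Rational(1, 6), O), Mul(Rational(1, 6), n)) (Function('r')(n, O) = Add(Rational(2, 3), Mul(Rational(1, 6), Add(Add(n, O), 34))) = Add(Rational(2, 3), Mul(Rational(1, 6), Add(Add(O, n), 34))) = Add(Rational(2, 3), Mul(Rational(1, 6), Add(34, O, n))) = Add(Rational(2, 3), Add(Rational(17, 3), Mul(Rational(1, 6), O), Mul(Rational(1, 6), n))) = Add(Rational(19, 3), Mul(Rational(1, 6), O), Mul(Rational(1, 6), n)))
Pow(Add(5070195, Function('r')(x, j)), -1) = Pow(Add(5070195, Add(Rational(19, 3), Mul(Rational(1, 6), -1759), Mul(Rational(1, 6), 2021))), -1) = Pow(Add(5070195, Add(Rational(19, 3), Rational(-1759, 6), Rational(2021, 6))), -1) = Pow(Add(5070195, 50), -1) = Pow(5070245, -1) = Rational(1, 5070245)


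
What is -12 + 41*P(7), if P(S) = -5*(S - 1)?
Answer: -1242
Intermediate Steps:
P(S) = 5 - 5*S (P(S) = -5*(-1 + S) = 5 - 5*S)
-12 + 41*P(7) = -12 + 41*(5 - 5*7) = -12 + 41*(5 - 35) = -12 + 41*(-30) = -12 - 1230 = -1242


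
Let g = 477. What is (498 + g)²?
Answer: 950625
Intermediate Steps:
(498 + g)² = (498 + 477)² = 975² = 950625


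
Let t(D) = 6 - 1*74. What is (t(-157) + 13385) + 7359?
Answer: 20676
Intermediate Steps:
t(D) = -68 (t(D) = 6 - 74 = -68)
(t(-157) + 13385) + 7359 = (-68 + 13385) + 7359 = 13317 + 7359 = 20676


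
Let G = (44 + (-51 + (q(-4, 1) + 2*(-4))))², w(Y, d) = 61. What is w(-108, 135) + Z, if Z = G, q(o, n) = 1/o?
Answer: 4697/16 ≈ 293.56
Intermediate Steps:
G = 3721/16 (G = (44 + (-51 + (1/(-4) + 2*(-4))))² = (44 + (-51 + (-¼ - 8)))² = (44 + (-51 - 33/4))² = (44 - 237/4)² = (-61/4)² = 3721/16 ≈ 232.56)
Z = 3721/16 ≈ 232.56
w(-108, 135) + Z = 61 + 3721/16 = 4697/16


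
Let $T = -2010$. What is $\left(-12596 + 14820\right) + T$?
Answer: $214$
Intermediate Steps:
$\left(-12596 + 14820\right) + T = \left(-12596 + 14820\right) - 2010 = 2224 - 2010 = 214$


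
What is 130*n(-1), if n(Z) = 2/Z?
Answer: -260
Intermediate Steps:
130*n(-1) = 130*(2/(-1)) = 130*(2*(-1)) = 130*(-2) = -260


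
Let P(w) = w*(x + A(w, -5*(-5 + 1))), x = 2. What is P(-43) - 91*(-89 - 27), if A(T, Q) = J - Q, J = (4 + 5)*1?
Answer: 10943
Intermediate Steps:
J = 9 (J = 9*1 = 9)
A(T, Q) = 9 - Q
P(w) = -9*w (P(w) = w*(2 + (9 - (-5)*(-5 + 1))) = w*(2 + (9 - (-5)*(-4))) = w*(2 + (9 - 1*20)) = w*(2 + (9 - 20)) = w*(2 - 11) = w*(-9) = -9*w)
P(-43) - 91*(-89 - 27) = -9*(-43) - 91*(-89 - 27) = 387 - 91*(-116) = 387 - 1*(-10556) = 387 + 10556 = 10943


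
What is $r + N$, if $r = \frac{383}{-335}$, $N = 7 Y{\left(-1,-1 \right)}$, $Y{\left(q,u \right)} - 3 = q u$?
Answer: $\frac{8997}{335} \approx 26.857$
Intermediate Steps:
$Y{\left(q,u \right)} = 3 + q u$
$N = 28$ ($N = 7 \left(3 - -1\right) = 7 \left(3 + 1\right) = 7 \cdot 4 = 28$)
$r = - \frac{383}{335}$ ($r = 383 \left(- \frac{1}{335}\right) = - \frac{383}{335} \approx -1.1433$)
$r + N = - \frac{383}{335} + 28 = \frac{8997}{335}$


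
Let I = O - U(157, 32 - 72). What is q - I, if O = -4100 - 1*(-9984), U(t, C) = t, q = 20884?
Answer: 15157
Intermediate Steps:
O = 5884 (O = -4100 + 9984 = 5884)
I = 5727 (I = 5884 - 1*157 = 5884 - 157 = 5727)
q - I = 20884 - 1*5727 = 20884 - 5727 = 15157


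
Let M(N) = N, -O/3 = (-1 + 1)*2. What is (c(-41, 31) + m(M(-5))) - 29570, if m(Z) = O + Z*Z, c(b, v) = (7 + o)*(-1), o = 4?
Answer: -29556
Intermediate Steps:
c(b, v) = -11 (c(b, v) = (7 + 4)*(-1) = 11*(-1) = -11)
O = 0 (O = -3*(-1 + 1)*2 = -0*2 = -3*0 = 0)
m(Z) = Z² (m(Z) = 0 + Z*Z = 0 + Z² = Z²)
(c(-41, 31) + m(M(-5))) - 29570 = (-11 + (-5)²) - 29570 = (-11 + 25) - 29570 = 14 - 29570 = -29556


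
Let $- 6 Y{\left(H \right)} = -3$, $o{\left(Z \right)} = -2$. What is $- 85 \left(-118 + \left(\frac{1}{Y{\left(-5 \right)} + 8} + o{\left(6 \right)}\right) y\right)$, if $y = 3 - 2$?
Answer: $10190$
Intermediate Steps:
$Y{\left(H \right)} = \frac{1}{2}$ ($Y{\left(H \right)} = \left(- \frac{1}{6}\right) \left(-3\right) = \frac{1}{2}$)
$y = 1$ ($y = 3 - 2 = 1$)
$- 85 \left(-118 + \left(\frac{1}{Y{\left(-5 \right)} + 8} + o{\left(6 \right)}\right) y\right) = - 85 \left(-118 + \left(\frac{1}{\frac{1}{2} + 8} - 2\right) 1\right) = - 85 \left(-118 + \left(\frac{1}{\frac{17}{2}} - 2\right) 1\right) = - 85 \left(-118 + \left(\frac{2}{17} - 2\right) 1\right) = - 85 \left(-118 - \frac{32}{17}\right) = \left(-85\right) \left(- \frac{2038}{17}\right) = 10190$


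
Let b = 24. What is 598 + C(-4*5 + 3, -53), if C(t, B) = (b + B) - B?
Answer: 622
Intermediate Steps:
C(t, B) = 24 (C(t, B) = (24 + B) - B = 24)
598 + C(-4*5 + 3, -53) = 598 + 24 = 622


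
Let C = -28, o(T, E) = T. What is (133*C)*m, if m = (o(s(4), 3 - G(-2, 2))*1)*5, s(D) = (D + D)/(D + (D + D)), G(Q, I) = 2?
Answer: -37240/3 ≈ -12413.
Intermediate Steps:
s(D) = 2/3 (s(D) = (2*D)/(D + 2*D) = (2*D)/((3*D)) = (2*D)*(1/(3*D)) = 2/3)
m = 10/3 (m = ((2/3)*1)*5 = (2/3)*5 = 10/3 ≈ 3.3333)
(133*C)*m = (133*(-28))*(10/3) = -3724*10/3 = -37240/3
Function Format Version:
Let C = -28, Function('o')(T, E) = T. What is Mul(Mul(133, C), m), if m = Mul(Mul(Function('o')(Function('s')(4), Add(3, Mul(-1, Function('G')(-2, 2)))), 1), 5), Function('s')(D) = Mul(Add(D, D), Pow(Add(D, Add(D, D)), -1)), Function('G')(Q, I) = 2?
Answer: Rational(-37240, 3) ≈ -12413.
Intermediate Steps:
Function('s')(D) = Rational(2, 3) (Function('s')(D) = Mul(Mul(2, D), Pow(Add(D, Mul(2, D)), -1)) = Mul(Mul(2, D), Pow(Mul(3, D), -1)) = Mul(Mul(2, D), Mul(Rational(1, 3), Pow(D, -1))) = Rational(2, 3))
m = Rational(10, 3) (m = Mul(Mul(Rational(2, 3), 1), 5) = Mul(Rational(2, 3), 5) = Rational(10, 3) ≈ 3.3333)
Mul(Mul(133, C), m) = Mul(Mul(133, -28), Rational(10, 3)) = Mul(-3724, Rational(10, 3)) = Rational(-37240, 3)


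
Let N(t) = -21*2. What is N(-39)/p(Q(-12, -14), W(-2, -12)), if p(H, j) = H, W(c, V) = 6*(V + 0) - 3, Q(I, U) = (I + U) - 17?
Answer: 42/43 ≈ 0.97674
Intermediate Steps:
N(t) = -42
Q(I, U) = -17 + I + U
W(c, V) = -3 + 6*V (W(c, V) = 6*V - 3 = -3 + 6*V)
N(-39)/p(Q(-12, -14), W(-2, -12)) = -42/(-17 - 12 - 14) = -42/(-43) = -42*(-1/43) = 42/43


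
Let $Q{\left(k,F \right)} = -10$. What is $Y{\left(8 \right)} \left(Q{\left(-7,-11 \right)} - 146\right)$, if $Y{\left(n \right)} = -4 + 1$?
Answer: $468$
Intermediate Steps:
$Y{\left(n \right)} = -3$
$Y{\left(8 \right)} \left(Q{\left(-7,-11 \right)} - 146\right) = - 3 \left(-10 - 146\right) = \left(-3\right) \left(-156\right) = 468$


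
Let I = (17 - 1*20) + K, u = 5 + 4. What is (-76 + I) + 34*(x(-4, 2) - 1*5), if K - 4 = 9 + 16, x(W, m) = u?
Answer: 86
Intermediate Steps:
u = 9
x(W, m) = 9
K = 29 (K = 4 + (9 + 16) = 4 + 25 = 29)
I = 26 (I = (17 - 1*20) + 29 = (17 - 20) + 29 = -3 + 29 = 26)
(-76 + I) + 34*(x(-4, 2) - 1*5) = (-76 + 26) + 34*(9 - 1*5) = -50 + 34*(9 - 5) = -50 + 34*4 = -50 + 136 = 86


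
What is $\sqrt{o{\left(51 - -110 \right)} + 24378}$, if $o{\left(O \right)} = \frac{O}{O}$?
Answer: $\sqrt{24379} \approx 156.14$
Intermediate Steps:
$o{\left(O \right)} = 1$
$\sqrt{o{\left(51 - -110 \right)} + 24378} = \sqrt{1 + 24378} = \sqrt{24379}$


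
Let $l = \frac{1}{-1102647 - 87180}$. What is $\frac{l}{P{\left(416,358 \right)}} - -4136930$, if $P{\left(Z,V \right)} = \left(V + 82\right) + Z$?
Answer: $\frac{4213429745510159}{1018491912} \approx 4.1369 \cdot 10^{6}$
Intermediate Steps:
$P{\left(Z,V \right)} = 82 + V + Z$ ($P{\left(Z,V \right)} = \left(82 + V\right) + Z = 82 + V + Z$)
$l = - \frac{1}{1189827}$ ($l = \frac{1}{-1189827} = - \frac{1}{1189827} \approx -8.4046 \cdot 10^{-7}$)
$\frac{l}{P{\left(416,358 \right)}} - -4136930 = - \frac{1}{1189827 \left(82 + 358 + 416\right)} - -4136930 = - \frac{1}{1189827 \cdot 856} + 4136930 = \left(- \frac{1}{1189827}\right) \frac{1}{856} + 4136930 = - \frac{1}{1018491912} + 4136930 = \frac{4213429745510159}{1018491912}$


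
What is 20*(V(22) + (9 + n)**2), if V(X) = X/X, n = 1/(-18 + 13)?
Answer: 7844/5 ≈ 1568.8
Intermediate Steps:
n = -1/5 (n = 1/(-5) = -1/5 ≈ -0.20000)
V(X) = 1
20*(V(22) + (9 + n)**2) = 20*(1 + (9 - 1/5)**2) = 20*(1 + (44/5)**2) = 20*(1 + 1936/25) = 20*(1961/25) = 7844/5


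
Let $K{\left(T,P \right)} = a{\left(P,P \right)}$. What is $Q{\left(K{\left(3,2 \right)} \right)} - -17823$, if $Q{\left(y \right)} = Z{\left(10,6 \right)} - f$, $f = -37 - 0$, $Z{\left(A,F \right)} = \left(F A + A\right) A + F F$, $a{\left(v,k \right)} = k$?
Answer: $18596$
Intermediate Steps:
$K{\left(T,P \right)} = P$
$Z{\left(A,F \right)} = F^{2} + A \left(A + A F\right)$ ($Z{\left(A,F \right)} = \left(A F + A\right) A + F^{2} = \left(A + A F\right) A + F^{2} = A \left(A + A F\right) + F^{2} = F^{2} + A \left(A + A F\right)$)
$f = -37$ ($f = -37 + 0 = -37$)
$Q{\left(y \right)} = 773$ ($Q{\left(y \right)} = \left(10^{2} + 6^{2} + 6 \cdot 10^{2}\right) - -37 = \left(100 + 36 + 6 \cdot 100\right) + 37 = \left(100 + 36 + 600\right) + 37 = 736 + 37 = 773$)
$Q{\left(K{\left(3,2 \right)} \right)} - -17823 = 773 - -17823 = 773 + 17823 = 18596$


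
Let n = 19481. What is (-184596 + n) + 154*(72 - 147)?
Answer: -176665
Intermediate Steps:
(-184596 + n) + 154*(72 - 147) = (-184596 + 19481) + 154*(72 - 147) = -165115 + 154*(-75) = -165115 - 11550 = -176665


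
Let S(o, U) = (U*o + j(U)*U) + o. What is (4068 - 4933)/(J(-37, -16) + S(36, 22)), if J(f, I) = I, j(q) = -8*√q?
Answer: 175595/5532 + 9515*√22/1383 ≈ 64.012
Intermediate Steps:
S(o, U) = o - 8*U^(3/2) + U*o (S(o, U) = (U*o + (-8*√U)*U) + o = (U*o - 8*U^(3/2)) + o = (-8*U^(3/2) + U*o) + o = o - 8*U^(3/2) + U*o)
(4068 - 4933)/(J(-37, -16) + S(36, 22)) = (4068 - 4933)/(-16 + (36 - 176*√22 + 22*36)) = -865/(-16 + (36 - 176*√22 + 792)) = -865/(-16 + (828 - 176*√22)) = -865/(812 - 176*√22)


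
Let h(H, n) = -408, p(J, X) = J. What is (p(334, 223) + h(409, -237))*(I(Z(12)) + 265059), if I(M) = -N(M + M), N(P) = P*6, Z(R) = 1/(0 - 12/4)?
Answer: -19614662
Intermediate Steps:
Z(R) = -⅓ (Z(R) = 1/(0 - 12*¼) = 1/(0 - 3) = 1/(-3) = -⅓)
N(P) = 6*P
I(M) = -12*M (I(M) = -6*(M + M) = -6*2*M = -12*M)
(p(334, 223) + h(409, -237))*(I(Z(12)) + 265059) = (334 - 408)*(-12*(-⅓) + 265059) = -74*(4 + 265059) = -74*265063 = -19614662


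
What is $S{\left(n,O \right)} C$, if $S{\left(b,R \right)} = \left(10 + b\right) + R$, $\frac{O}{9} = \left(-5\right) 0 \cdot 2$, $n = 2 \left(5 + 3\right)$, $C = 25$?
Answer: $650$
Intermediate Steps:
$n = 16$ ($n = 2 \cdot 8 = 16$)
$O = 0$ ($O = 9 \left(-5\right) 0 \cdot 2 = 9 \cdot 0 \cdot 2 = 9 \cdot 0 = 0$)
$S{\left(b,R \right)} = 10 + R + b$
$S{\left(n,O \right)} C = \left(10 + 0 + 16\right) 25 = 26 \cdot 25 = 650$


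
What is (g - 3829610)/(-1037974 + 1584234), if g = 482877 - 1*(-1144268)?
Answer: -440493/109252 ≈ -4.0319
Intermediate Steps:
g = 1627145 (g = 482877 + 1144268 = 1627145)
(g - 3829610)/(-1037974 + 1584234) = (1627145 - 3829610)/(-1037974 + 1584234) = -2202465/546260 = -2202465*1/546260 = -440493/109252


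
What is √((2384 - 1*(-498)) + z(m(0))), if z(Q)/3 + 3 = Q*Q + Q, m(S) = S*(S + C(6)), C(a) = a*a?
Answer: 13*√17 ≈ 53.600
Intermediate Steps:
C(a) = a²
m(S) = S*(36 + S) (m(S) = S*(S + 6²) = S*(S + 36) = S*(36 + S))
z(Q) = -9 + 3*Q + 3*Q² (z(Q) = -9 + 3*(Q*Q + Q) = -9 + 3*(Q² + Q) = -9 + 3*(Q + Q²) = -9 + (3*Q + 3*Q²) = -9 + 3*Q + 3*Q²)
√((2384 - 1*(-498)) + z(m(0))) = √((2384 - 1*(-498)) + (-9 + 3*(0*(36 + 0)) + 3*(0*(36 + 0))²)) = √((2384 + 498) + (-9 + 3*(0*36) + 3*(0*36)²)) = √(2882 + (-9 + 3*0 + 3*0²)) = √(2882 + (-9 + 0 + 3*0)) = √(2882 + (-9 + 0 + 0)) = √(2882 - 9) = √2873 = 13*√17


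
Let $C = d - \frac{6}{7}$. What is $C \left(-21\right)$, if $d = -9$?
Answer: $207$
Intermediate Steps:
$C = - \frac{69}{7}$ ($C = -9 - \frac{6}{7} = - \frac{69}{7} \approx -9.8571$)
$C \left(-21\right) = \left(- \frac{69}{7}\right) \left(-21\right) = 207$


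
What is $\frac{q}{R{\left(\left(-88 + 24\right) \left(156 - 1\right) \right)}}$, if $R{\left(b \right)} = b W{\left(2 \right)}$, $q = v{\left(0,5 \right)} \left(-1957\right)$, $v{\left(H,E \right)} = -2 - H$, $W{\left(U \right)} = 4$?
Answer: $- \frac{1957}{19840} \approx -0.098639$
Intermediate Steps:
$q = 3914$ ($q = \left(-2 - 0\right) \left(-1957\right) = \left(-2 + 0\right) \left(-1957\right) = \left(-2\right) \left(-1957\right) = 3914$)
$R{\left(b \right)} = 4 b$ ($R{\left(b \right)} = b 4 = 4 b$)
$\frac{q}{R{\left(\left(-88 + 24\right) \left(156 - 1\right) \right)}} = \frac{3914}{4 \left(-88 + 24\right) \left(156 - 1\right)} = \frac{3914}{4 \left(\left(-64\right) 155\right)} = \frac{3914}{4 \left(-9920\right)} = \frac{3914}{-39680} = 3914 \left(- \frac{1}{39680}\right) = - \frac{1957}{19840}$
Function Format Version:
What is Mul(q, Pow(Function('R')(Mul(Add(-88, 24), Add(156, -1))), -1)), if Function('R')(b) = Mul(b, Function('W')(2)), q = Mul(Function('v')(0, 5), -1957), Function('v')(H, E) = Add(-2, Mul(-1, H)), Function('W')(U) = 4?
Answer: Rational(-1957, 19840) ≈ -0.098639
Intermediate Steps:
q = 3914 (q = Mul(Add(-2, Mul(-1, 0)), -1957) = Mul(Add(-2, 0), -1957) = Mul(-2, -1957) = 3914)
Function('R')(b) = Mul(4, b) (Function('R')(b) = Mul(b, 4) = Mul(4, b))
Mul(q, Pow(Function('R')(Mul(Add(-88, 24), Add(156, -1))), -1)) = Mul(3914, Pow(Mul(4, Mul(Add(-88, 24), Add(156, -1))), -1)) = Mul(3914, Pow(Mul(4, Mul(-64, 155)), -1)) = Mul(3914, Pow(Mul(4, -9920), -1)) = Mul(3914, Pow(-39680, -1)) = Mul(3914, Rational(-1, 39680)) = Rational(-1957, 19840)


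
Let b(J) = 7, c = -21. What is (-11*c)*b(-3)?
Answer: 1617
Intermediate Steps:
(-11*c)*b(-3) = -11*(-21)*7 = 231*7 = 1617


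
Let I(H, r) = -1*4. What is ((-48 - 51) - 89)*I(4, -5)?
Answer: 752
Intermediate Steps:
I(H, r) = -4
((-48 - 51) - 89)*I(4, -5) = ((-48 - 51) - 89)*(-4) = (-99 - 89)*(-4) = -188*(-4) = 752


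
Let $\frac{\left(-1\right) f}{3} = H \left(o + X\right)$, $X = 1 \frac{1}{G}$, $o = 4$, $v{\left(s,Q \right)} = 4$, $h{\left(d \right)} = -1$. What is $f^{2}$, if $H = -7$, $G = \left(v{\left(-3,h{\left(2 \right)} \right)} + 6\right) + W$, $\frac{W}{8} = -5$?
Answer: $\frac{693889}{100} \approx 6938.9$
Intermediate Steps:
$W = -40$ ($W = 8 \left(-5\right) = -40$)
$G = -30$ ($G = \left(4 + 6\right) - 40 = 10 - 40 = -30$)
$X = - \frac{1}{30}$ ($X = 1 \frac{1}{-30} = 1 \left(- \frac{1}{30}\right) = - \frac{1}{30} \approx -0.033333$)
$f = \frac{833}{10}$ ($f = - 3 \left(- 7 \left(4 - \frac{1}{30}\right)\right) = - 3 \left(\left(-7\right) \frac{119}{30}\right) = \left(-3\right) \left(- \frac{833}{30}\right) = \frac{833}{10} \approx 83.3$)
$f^{2} = \left(\frac{833}{10}\right)^{2} = \frac{693889}{100}$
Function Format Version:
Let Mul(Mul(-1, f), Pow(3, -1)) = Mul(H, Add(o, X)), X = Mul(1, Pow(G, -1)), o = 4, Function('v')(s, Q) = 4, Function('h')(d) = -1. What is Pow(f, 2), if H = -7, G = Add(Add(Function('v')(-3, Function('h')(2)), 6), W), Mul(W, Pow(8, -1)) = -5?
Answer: Rational(693889, 100) ≈ 6938.9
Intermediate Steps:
W = -40 (W = Mul(8, -5) = -40)
G = -30 (G = Add(Add(4, 6), -40) = Add(10, -40) = -30)
X = Rational(-1, 30) (X = Mul(1, Pow(-30, -1)) = Mul(1, Rational(-1, 30)) = Rational(-1, 30) ≈ -0.033333)
f = Rational(833, 10) (f = Mul(-3, Mul(-7, Add(4, Rational(-1, 30)))) = Mul(-3, Mul(-7, Rational(119, 30))) = Mul(-3, Rational(-833, 30)) = Rational(833, 10) ≈ 83.300)
Pow(f, 2) = Pow(Rational(833, 10), 2) = Rational(693889, 100)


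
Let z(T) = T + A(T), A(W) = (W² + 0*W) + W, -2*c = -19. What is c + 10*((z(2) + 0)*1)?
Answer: 179/2 ≈ 89.500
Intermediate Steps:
c = 19/2 (c = -½*(-19) = 19/2 ≈ 9.5000)
A(W) = W + W² (A(W) = (W² + 0) + W = W² + W = W + W²)
z(T) = T + T*(1 + T)
c + 10*((z(2) + 0)*1) = 19/2 + 10*((2*(2 + 2) + 0)*1) = 19/2 + 10*((2*4 + 0)*1) = 19/2 + 10*((8 + 0)*1) = 19/2 + 10*(8*1) = 19/2 + 10*8 = 19/2 + 80 = 179/2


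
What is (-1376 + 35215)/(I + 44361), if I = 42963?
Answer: 1781/4596 ≈ 0.38751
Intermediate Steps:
(-1376 + 35215)/(I + 44361) = (-1376 + 35215)/(42963 + 44361) = 33839/87324 = 33839*(1/87324) = 1781/4596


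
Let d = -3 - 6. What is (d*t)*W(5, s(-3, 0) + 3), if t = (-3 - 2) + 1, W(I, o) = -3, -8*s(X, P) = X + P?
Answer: -108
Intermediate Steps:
s(X, P) = -P/8 - X/8 (s(X, P) = -(X + P)/8 = -(P + X)/8 = -P/8 - X/8)
d = -9
t = -4 (t = -5 + 1 = -4)
(d*t)*W(5, s(-3, 0) + 3) = -9*(-4)*(-3) = 36*(-3) = -108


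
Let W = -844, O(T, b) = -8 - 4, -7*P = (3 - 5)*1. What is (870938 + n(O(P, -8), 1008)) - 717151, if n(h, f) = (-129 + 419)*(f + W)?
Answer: 201347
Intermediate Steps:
P = 2/7 (P = -(3 - 5)/7 = -(-2)/7 = -⅐*(-2) = 2/7 ≈ 0.28571)
O(T, b) = -12
n(h, f) = -244760 + 290*f (n(h, f) = (-129 + 419)*(f - 844) = 290*(-844 + f) = -244760 + 290*f)
(870938 + n(O(P, -8), 1008)) - 717151 = (870938 + (-244760 + 290*1008)) - 717151 = (870938 + (-244760 + 292320)) - 717151 = (870938 + 47560) - 717151 = 918498 - 717151 = 201347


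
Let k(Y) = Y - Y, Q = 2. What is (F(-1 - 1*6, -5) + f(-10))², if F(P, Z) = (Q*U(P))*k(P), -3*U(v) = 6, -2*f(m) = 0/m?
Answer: 0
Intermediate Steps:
f(m) = 0 (f(m) = -0/m = -½*0 = 0)
k(Y) = 0
U(v) = -2 (U(v) = -⅓*6 = -2)
F(P, Z) = 0 (F(P, Z) = (2*(-2))*0 = -4*0 = 0)
(F(-1 - 1*6, -5) + f(-10))² = (0 + 0)² = 0² = 0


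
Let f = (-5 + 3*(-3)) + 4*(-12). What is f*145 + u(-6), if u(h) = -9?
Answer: -8999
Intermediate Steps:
f = -62 (f = (-5 - 9) - 48 = -14 - 48 = -62)
f*145 + u(-6) = -62*145 - 9 = -8990 - 9 = -8999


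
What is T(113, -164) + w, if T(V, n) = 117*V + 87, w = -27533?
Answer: -14225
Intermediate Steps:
T(V, n) = 87 + 117*V
T(113, -164) + w = (87 + 117*113) - 27533 = (87 + 13221) - 27533 = 13308 - 27533 = -14225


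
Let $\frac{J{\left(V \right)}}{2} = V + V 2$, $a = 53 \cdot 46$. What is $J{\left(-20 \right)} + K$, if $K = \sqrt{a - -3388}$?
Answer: $-120 + \sqrt{5826} \approx -43.672$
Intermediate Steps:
$a = 2438$
$J{\left(V \right)} = 6 V$ ($J{\left(V \right)} = 2 \left(V + V 2\right) = 2 \left(V + 2 V\right) = 2 \cdot 3 V = 6 V$)
$K = \sqrt{5826}$ ($K = \sqrt{2438 - -3388} = \sqrt{2438 + 3388} = \sqrt{5826} \approx 76.328$)
$J{\left(-20 \right)} + K = 6 \left(-20\right) + \sqrt{5826} = -120 + \sqrt{5826}$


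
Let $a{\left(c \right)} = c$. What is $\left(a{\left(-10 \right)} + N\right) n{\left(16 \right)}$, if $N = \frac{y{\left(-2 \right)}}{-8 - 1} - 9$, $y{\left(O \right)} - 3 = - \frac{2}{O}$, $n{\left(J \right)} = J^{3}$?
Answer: $- \frac{716800}{9} \approx -79645.0$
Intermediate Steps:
$y{\left(O \right)} = 3 - \frac{2}{O}$
$N = - \frac{85}{9}$ ($N = \frac{3 - \frac{2}{-2}}{-8 - 1} - 9 = \frac{3 - -1}{-9} - 9 = - \frac{3 + 1}{9} - 9 = \left(- \frac{1}{9}\right) 4 - 9 = - \frac{4}{9} - 9 = - \frac{85}{9} \approx -9.4444$)
$\left(a{\left(-10 \right)} + N\right) n{\left(16 \right)} = \left(-10 - \frac{85}{9}\right) 16^{3} = \left(- \frac{175}{9}\right) 4096 = - \frac{716800}{9}$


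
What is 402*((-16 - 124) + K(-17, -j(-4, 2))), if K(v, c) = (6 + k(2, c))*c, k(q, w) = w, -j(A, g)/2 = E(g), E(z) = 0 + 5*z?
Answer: 152760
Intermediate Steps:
E(z) = 5*z
j(A, g) = -10*g
K(v, c) = c*(6 + c) (K(v, c) = (6 + c)*c = c*(6 + c))
402*((-16 - 124) + K(-17, -j(-4, 2))) = 402*((-16 - 124) + (-(-10)*2)*(6 - (-10)*2)) = 402*(-140 + (-1*(-20))*(6 - 1*(-20))) = 402*(-140 + 20*(6 + 20)) = 402*(-140 + 20*26) = 402*(-140 + 520) = 402*380 = 152760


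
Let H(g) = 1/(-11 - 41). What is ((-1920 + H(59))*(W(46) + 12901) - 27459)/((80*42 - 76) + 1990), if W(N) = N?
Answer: -1294069295/274248 ≈ -4718.6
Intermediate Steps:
H(g) = -1/52 (H(g) = 1/(-52) = -1/52)
((-1920 + H(59))*(W(46) + 12901) - 27459)/((80*42 - 76) + 1990) = ((-1920 - 1/52)*(46 + 12901) - 27459)/((80*42 - 76) + 1990) = (-99841/52*12947 - 27459)/((3360 - 76) + 1990) = (-1292641427/52 - 27459)/(3284 + 1990) = -1294069295/52/5274 = -1294069295/52*1/5274 = -1294069295/274248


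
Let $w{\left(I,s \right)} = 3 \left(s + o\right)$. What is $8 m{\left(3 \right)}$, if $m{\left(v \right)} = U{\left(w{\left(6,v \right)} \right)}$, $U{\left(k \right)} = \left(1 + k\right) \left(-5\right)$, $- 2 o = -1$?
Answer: $-460$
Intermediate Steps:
$o = \frac{1}{2}$ ($o = \left(- \frac{1}{2}\right) \left(-1\right) = \frac{1}{2} \approx 0.5$)
$w{\left(I,s \right)} = \frac{3}{2} + 3 s$ ($w{\left(I,s \right)} = 3 \left(s + \frac{1}{2}\right) = 3 \left(\frac{1}{2} + s\right) = \frac{3}{2} + 3 s$)
$U{\left(k \right)} = -5 - 5 k$
$m{\left(v \right)} = - \frac{25}{2} - 15 v$ ($m{\left(v \right)} = -5 - 5 \left(\frac{3}{2} + 3 v\right) = -5 - \left(\frac{15}{2} + 15 v\right) = - \frac{25}{2} - 15 v$)
$8 m{\left(3 \right)} = 8 \left(- \frac{25}{2} - 45\right) = 8 \left(- \frac{115}{2}\right) = -460$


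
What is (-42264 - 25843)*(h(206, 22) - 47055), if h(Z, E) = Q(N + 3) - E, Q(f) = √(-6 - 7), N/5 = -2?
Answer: 3206273239 - 68107*I*√13 ≈ 3.2063e+9 - 2.4556e+5*I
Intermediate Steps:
N = -10 (N = 5*(-2) = -10)
Q(f) = I*√13 (Q(f) = √(-13) = I*√13)
h(Z, E) = -E + I*√13 (h(Z, E) = I*√13 - E = -E + I*√13)
(-42264 - 25843)*(h(206, 22) - 47055) = (-42264 - 25843)*((-1*22 + I*√13) - 47055) = -68107*((-22 + I*√13) - 47055) = -68107*(-47077 + I*√13) = 3206273239 - 68107*I*√13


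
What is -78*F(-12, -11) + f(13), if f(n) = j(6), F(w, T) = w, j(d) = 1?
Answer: 937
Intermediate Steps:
f(n) = 1
-78*F(-12, -11) + f(13) = -78*(-12) + 1 = 936 + 1 = 937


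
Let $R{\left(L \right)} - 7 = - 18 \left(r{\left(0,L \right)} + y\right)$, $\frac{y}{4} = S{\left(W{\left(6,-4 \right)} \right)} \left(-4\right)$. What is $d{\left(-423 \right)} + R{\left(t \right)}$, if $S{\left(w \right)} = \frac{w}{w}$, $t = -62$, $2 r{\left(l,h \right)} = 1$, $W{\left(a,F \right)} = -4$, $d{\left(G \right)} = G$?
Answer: $-137$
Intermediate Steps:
$r{\left(l,h \right)} = \frac{1}{2}$ ($r{\left(l,h \right)} = \frac{1}{2} \cdot 1 = \frac{1}{2}$)
$S{\left(w \right)} = 1$
$y = -16$ ($y = 4 \cdot 1 \left(-4\right) = 4 \left(-4\right) = -16$)
$R{\left(L \right)} = 286$ ($R{\left(L \right)} = 7 - 18 \left(\frac{1}{2} - 16\right) = 7 - -279 = 7 + 279 = 286$)
$d{\left(-423 \right)} + R{\left(t \right)} = -423 + 286 = -137$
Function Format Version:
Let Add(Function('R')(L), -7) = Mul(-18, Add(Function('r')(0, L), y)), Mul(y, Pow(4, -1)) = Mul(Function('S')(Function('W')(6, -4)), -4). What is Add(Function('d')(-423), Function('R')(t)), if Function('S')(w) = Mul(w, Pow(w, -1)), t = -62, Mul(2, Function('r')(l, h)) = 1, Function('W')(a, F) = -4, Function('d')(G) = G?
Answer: -137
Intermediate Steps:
Function('r')(l, h) = Rational(1, 2) (Function('r')(l, h) = Mul(Rational(1, 2), 1) = Rational(1, 2))
Function('S')(w) = 1
y = -16 (y = Mul(4, Mul(1, -4)) = Mul(4, -4) = -16)
Function('R')(L) = 286 (Function('R')(L) = Add(7, Mul(-18, Add(Rational(1, 2), -16))) = Add(7, Mul(-18, Rational(-31, 2))) = Add(7, 279) = 286)
Add(Function('d')(-423), Function('R')(t)) = Add(-423, 286) = -137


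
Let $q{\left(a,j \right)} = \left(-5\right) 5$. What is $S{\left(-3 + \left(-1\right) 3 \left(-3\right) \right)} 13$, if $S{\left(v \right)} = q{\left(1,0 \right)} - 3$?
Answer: $-364$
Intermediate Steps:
$q{\left(a,j \right)} = -25$
$S{\left(v \right)} = -28$ ($S{\left(v \right)} = -25 - 3 = -28$)
$S{\left(-3 + \left(-1\right) 3 \left(-3\right) \right)} 13 = \left(-28\right) 13 = -364$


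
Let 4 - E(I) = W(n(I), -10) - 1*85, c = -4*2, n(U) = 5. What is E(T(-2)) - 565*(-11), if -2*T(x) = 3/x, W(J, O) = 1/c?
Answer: 50433/8 ≈ 6304.1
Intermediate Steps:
c = -8
W(J, O) = -1/8 (W(J, O) = 1/(-8) = -1/8)
T(x) = -3/(2*x)
E(I) = 713/8 (E(I) = 4 - (-1/8 - 1*85) = 4 - (-1/8 - 85) = 4 - 1*(-681/8) = 4 + 681/8 = 713/8)
E(T(-2)) - 565*(-11) = 713/8 - 565*(-11) = 713/8 - 1*(-6215) = 713/8 + 6215 = 50433/8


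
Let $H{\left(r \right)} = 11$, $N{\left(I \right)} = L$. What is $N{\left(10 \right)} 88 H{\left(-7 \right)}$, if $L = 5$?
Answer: $4840$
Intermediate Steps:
$N{\left(I \right)} = 5$
$N{\left(10 \right)} 88 H{\left(-7 \right)} = 5 \cdot 88 \cdot 11 = 440 \cdot 11 = 4840$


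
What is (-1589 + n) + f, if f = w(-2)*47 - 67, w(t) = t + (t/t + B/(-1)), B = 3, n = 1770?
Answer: -74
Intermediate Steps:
w(t) = -2 + t (w(t) = t + (t/t + 3/(-1)) = t + (1 + 3*(-1)) = t + (1 - 3) = t - 2 = -2 + t)
f = -255 (f = (-2 - 2)*47 - 67 = -4*47 - 67 = -188 - 67 = -255)
(-1589 + n) + f = (-1589 + 1770) - 255 = 181 - 255 = -74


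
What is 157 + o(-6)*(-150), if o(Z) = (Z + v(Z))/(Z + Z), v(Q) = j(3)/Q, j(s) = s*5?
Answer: 203/4 ≈ 50.750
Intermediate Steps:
j(s) = 5*s
v(Q) = 15/Q (v(Q) = (5*3)/Q = 15/Q)
o(Z) = (Z + 15/Z)/(2*Z) (o(Z) = (Z + 15/Z)/(Z + Z) = (Z + 15/Z)/((2*Z)) = (Z + 15/Z)*(1/(2*Z)) = (Z + 15/Z)/(2*Z))
157 + o(-6)*(-150) = 157 + ((½)*(15 + (-6)²)/(-6)²)*(-150) = 157 + ((½)*(1/36)*(15 + 36))*(-150) = 157 + ((½)*(1/36)*51)*(-150) = 157 + (17/24)*(-150) = 157 - 425/4 = 203/4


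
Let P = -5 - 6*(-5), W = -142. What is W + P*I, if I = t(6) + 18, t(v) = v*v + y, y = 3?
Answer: 1283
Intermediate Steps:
t(v) = 3 + v² (t(v) = v*v + 3 = v² + 3 = 3 + v²)
P = 25 (P = -5 + 30 = 25)
I = 57 (I = (3 + 6²) + 18 = (3 + 36) + 18 = 39 + 18 = 57)
W + P*I = -142 + 25*57 = -142 + 1425 = 1283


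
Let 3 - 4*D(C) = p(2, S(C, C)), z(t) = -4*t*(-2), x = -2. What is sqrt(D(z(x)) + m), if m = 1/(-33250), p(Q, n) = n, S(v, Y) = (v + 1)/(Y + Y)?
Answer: sqrt(1790926130)/53200 ≈ 0.79548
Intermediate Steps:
S(v, Y) = (1 + v)/(2*Y) (S(v, Y) = (1 + v)/((2*Y)) = (1 + v)*(1/(2*Y)) = (1 + v)/(2*Y))
z(t) = 8*t
D(C) = 3/4 - (1 + C)/(8*C)
m = -1/33250 ≈ -3.0075e-5
sqrt(D(z(x)) + m) = sqrt((-1 + 5*(8*(-2)))/(8*((8*(-2)))) - 1/33250) = sqrt((1/8)*(-1 + 5*(-16))/(-16) - 1/33250) = sqrt((1/8)*(-1/16)*(-1 - 80) - 1/33250) = sqrt((1/8)*(-1/16)*(-81) - 1/33250) = sqrt(81/128 - 1/33250) = sqrt(1346561/2128000) = sqrt(1790926130)/53200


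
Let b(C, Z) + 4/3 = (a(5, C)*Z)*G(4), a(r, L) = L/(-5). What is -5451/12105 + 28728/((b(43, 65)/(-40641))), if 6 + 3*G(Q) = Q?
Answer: -7066504469089/2247495 ≈ -3.1442e+6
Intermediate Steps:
G(Q) = -2 + Q/3
a(r, L) = -L/5 (a(r, L) = L*(-⅕) = -L/5)
b(C, Z) = -4/3 + 2*C*Z/15 (b(C, Z) = -4/3 + ((-C/5)*Z)*(-2 + (⅓)*4) = -4/3 + (-C*Z/5)*(-2 + 4/3) = -4/3 - C*Z/5*(-⅔) = -4/3 + 2*C*Z/15)
-5451/12105 + 28728/((b(43, 65)/(-40641))) = -5451/12105 + 28728/(((-4/3 + (2/15)*43*65)/(-40641))) = -5451*1/12105 + 28728/(((-4/3 + 1118/3)*(-1/40641))) = -1817/4035 + 28728/(((1114/3)*(-1/40641))) = -1817/4035 + 28728/(-1114/121923) = -1817/4035 + 28728*(-121923/1114) = -1817/4035 - 1751301972/557 = -7066504469089/2247495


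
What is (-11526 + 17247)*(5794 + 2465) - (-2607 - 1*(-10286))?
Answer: 47242060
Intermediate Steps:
(-11526 + 17247)*(5794 + 2465) - (-2607 - 1*(-10286)) = 5721*8259 - (-2607 + 10286) = 47249739 - 1*7679 = 47249739 - 7679 = 47242060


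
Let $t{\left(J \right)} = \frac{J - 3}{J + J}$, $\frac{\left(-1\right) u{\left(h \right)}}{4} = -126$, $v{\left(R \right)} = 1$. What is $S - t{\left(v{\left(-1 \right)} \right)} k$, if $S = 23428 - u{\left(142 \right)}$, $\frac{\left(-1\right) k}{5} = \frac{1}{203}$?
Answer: $\frac{4653567}{203} \approx 22924.0$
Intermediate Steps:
$u{\left(h \right)} = 504$ ($u{\left(h \right)} = \left(-4\right) \left(-126\right) = 504$)
$k = - \frac{5}{203} \approx -0.024631$
$t{\left(J \right)} = \frac{-3 + J}{2 J}$
$S = 22924$ ($S = 23428 - 504 = 22924$)
$S - t{\left(v{\left(-1 \right)} \right)} k = 22924 - \frac{-3 + 1}{2 \cdot 1} \left(- \frac{5}{203}\right) = 22924 - \frac{1}{2} \cdot 1 \left(-2\right) \left(- \frac{5}{203}\right) = 22924 - \left(-1\right) \left(- \frac{5}{203}\right) = 22924 - \frac{5}{203} = \frac{4653567}{203}$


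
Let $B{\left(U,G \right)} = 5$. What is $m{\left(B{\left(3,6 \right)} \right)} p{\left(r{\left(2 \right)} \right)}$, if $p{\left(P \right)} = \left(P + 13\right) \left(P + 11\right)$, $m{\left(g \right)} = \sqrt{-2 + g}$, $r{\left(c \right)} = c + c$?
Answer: $255 \sqrt{3} \approx 441.67$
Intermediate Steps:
$r{\left(c \right)} = 2 c$
$p{\left(P \right)} = \left(11 + P\right) \left(13 + P\right)$ ($p{\left(P \right)} = \left(13 + P\right) \left(11 + P\right) = \left(11 + P\right) \left(13 + P\right)$)
$m{\left(B{\left(3,6 \right)} \right)} p{\left(r{\left(2 \right)} \right)} = \sqrt{-2 + 5} \left(143 + \left(2 \cdot 2\right)^{2} + 24 \cdot 2 \cdot 2\right) = \sqrt{3} \left(143 + 4^{2} + 24 \cdot 4\right) = \sqrt{3} \left(143 + 16 + 96\right) = \sqrt{3} \cdot 255 = 255 \sqrt{3}$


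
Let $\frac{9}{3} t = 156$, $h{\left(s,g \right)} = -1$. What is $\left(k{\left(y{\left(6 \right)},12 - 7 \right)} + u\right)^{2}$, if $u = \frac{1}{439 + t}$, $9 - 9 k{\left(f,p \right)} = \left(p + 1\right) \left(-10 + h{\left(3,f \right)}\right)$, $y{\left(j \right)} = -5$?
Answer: $\frac{150749284}{2169729} \approx 69.478$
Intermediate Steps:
$t = 52$ ($t = \frac{1}{3} \cdot 156 = 52$)
$k{\left(f,p \right)} = \frac{20}{9} + \frac{11 p}{9}$ ($k{\left(f,p \right)} = 1 - \frac{\left(p + 1\right) \left(-10 - 1\right)}{9} = 1 - \frac{\left(1 + p\right) \left(-11\right)}{9} = 1 - \frac{-11 - 11 p}{9} = 1 + \left(\frac{11}{9} + \frac{11 p}{9}\right) = \frac{20}{9} + \frac{11 p}{9}$)
$u = \frac{1}{491}$ ($u = \frac{1}{439 + 52} = \frac{1}{491} \approx 0.0020367$)
$\left(k{\left(y{\left(6 \right)},12 - 7 \right)} + u\right)^{2} = \left(\left(\frac{20}{9} + \frac{11 \left(12 - 7\right)}{9}\right) + \frac{1}{491}\right)^{2} = \left(\left(\frac{20}{9} + \frac{11}{9} \cdot 5\right) + \frac{1}{491}\right)^{2} = \left(\left(\frac{20}{9} + \frac{55}{9}\right) + \frac{1}{491}\right)^{2} = \left(\frac{25}{3} + \frac{1}{491}\right)^{2} = \left(\frac{12278}{1473}\right)^{2} = \frac{150749284}{2169729}$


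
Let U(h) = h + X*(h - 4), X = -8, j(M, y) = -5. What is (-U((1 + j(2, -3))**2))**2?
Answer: 6400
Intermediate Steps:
U(h) = 32 - 7*h (U(h) = h - 8*(h - 4) = h - 8*(-4 + h) = h + (32 - 8*h) = 32 - 7*h)
(-U((1 + j(2, -3))**2))**2 = (-(32 - 7*(1 - 5)**2))**2 = (-(32 - 7*(-4)**2))**2 = (-(32 - 7*16))**2 = (-(32 - 112))**2 = (-1*(-80))**2 = 80**2 = 6400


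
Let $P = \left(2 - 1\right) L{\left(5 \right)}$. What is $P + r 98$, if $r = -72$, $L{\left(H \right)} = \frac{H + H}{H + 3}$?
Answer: $- \frac{28219}{4} \approx -7054.8$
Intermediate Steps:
$L{\left(H \right)} = \frac{2 H}{3 + H}$
$P = \frac{5}{4}$ ($P = \left(2 - 1\right) 2 \cdot 5 \frac{1}{3 + 5} = 1 \cdot 2 \cdot 5 \cdot \frac{1}{8} = 1 \cdot \frac{5}{4} = \frac{5}{4} \approx 1.25$)
$P + r 98 = \frac{5}{4} - 7056 = - \frac{28219}{4}$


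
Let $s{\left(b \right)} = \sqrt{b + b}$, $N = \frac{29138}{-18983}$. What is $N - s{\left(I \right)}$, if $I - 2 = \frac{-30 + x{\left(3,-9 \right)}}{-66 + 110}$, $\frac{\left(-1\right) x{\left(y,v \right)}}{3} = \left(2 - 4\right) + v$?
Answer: $- \frac{29138}{18983} - \frac{\sqrt{2002}}{22} \approx -3.5688$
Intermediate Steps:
$x{\left(y,v \right)} = 6 - 3 v$ ($x{\left(y,v \right)} = - 3 \left(\left(2 - 4\right) + v\right) = - 3 \left(-2 + v\right) = 6 - 3 v$)
$N = - \frac{29138}{18983}$ ($N = 29138 \left(- \frac{1}{18983}\right) = - \frac{29138}{18983} \approx -1.535$)
$I = \frac{91}{44}$ ($I = 2 + \frac{-30 + \left(6 - -27\right)}{-66 + 110} = 2 + \frac{-30 + \left(6 + 27\right)}{44} = 2 + \left(-30 + 33\right) \frac{1}{44} = 2 + 3 \cdot \frac{1}{44} = 2 + \frac{3}{44} = \frac{91}{44} \approx 2.0682$)
$s{\left(b \right)} = \sqrt{2} \sqrt{b}$ ($s{\left(b \right)} = \sqrt{2 b} = \sqrt{2} \sqrt{b}$)
$N - s{\left(I \right)} = - \frac{29138}{18983} - \sqrt{2} \sqrt{\frac{91}{44}} = - \frac{29138}{18983} - \sqrt{2} \frac{\sqrt{1001}}{22} = - \frac{29138}{18983} - \frac{\sqrt{2002}}{22}$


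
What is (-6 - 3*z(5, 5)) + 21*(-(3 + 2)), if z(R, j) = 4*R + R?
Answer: -186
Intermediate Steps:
z(R, j) = 5*R
(-6 - 3*z(5, 5)) + 21*(-(3 + 2)) = (-6 - 15*5) + 21*(-(3 + 2)) = (-6 - 3*25) + 21*(-1*5) = (-6 - 75) + 21*(-5) = -81 - 105 = -186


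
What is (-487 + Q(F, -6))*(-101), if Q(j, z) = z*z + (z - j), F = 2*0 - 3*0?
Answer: 46157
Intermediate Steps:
F = 0 (F = 0 + 0 = 0)
Q(j, z) = z + z² - j (Q(j, z) = z² + (z - j) = z + z² - j)
(-487 + Q(F, -6))*(-101) = (-487 + (-6 + (-6)² - 1*0))*(-101) = (-487 + (-6 + 36 + 0))*(-101) = (-487 + 30)*(-101) = -457*(-101) = 46157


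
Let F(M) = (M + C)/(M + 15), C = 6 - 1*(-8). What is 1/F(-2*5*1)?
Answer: 5/4 ≈ 1.2500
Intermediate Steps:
C = 14 (C = 6 + 8 = 14)
F(M) = (14 + M)/(15 + M) (F(M) = (M + 14)/(M + 15) = (14 + M)/(15 + M))
1/F(-2*5*1) = 1/((14 - 2*5*1)/(15 - 2*5*1)) = 1/((14 - 10*1)/(15 - 10*1)) = 1/((14 - 10)/(15 - 10)) = 1/(4/5) = 5/4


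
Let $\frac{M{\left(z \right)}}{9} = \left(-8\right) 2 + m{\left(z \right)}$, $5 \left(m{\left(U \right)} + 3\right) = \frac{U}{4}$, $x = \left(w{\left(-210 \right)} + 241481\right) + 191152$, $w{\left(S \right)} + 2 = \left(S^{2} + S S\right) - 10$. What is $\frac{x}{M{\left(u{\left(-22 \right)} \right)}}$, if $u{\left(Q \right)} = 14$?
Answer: $- \frac{578690}{183} \approx -3162.2$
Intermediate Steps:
$w{\left(S \right)} = -12 + 2 S^{2}$ ($w{\left(S \right)} = -2 - \left(10 - S^{2} - S S\right) = -2 + \left(\left(S^{2} + S^{2}\right) - 10\right) = -2 + \left(2 S^{2} - 10\right) = -2 + \left(-10 + 2 S^{2}\right) = -12 + 2 S^{2}$)
$x = 520821$ ($x = \left(\left(-12 + 2 \left(-210\right)^{2}\right) + 241481\right) + 191152 = \left(\left(-12 + 2 \cdot 44100\right) + 241481\right) + 191152 = \left(\left(-12 + 88200\right) + 241481\right) + 191152 = \left(88188 + 241481\right) + 191152 = 329669 + 191152 = 520821$)
$m{\left(U \right)} = -3 + \frac{U}{20}$ ($m{\left(U \right)} = -3 + \frac{U \frac{1}{4}}{5} = -3 + \frac{\frac{1}{4} U}{5} = -3 + \frac{U}{20}$)
$M{\left(z \right)} = -171 + \frac{9 z}{20}$ ($M{\left(z \right)} = 9 \left(\left(-8\right) 2 + \left(-3 + \frac{z}{20}\right)\right) = 9 \left(-16 + \left(-3 + \frac{z}{20}\right)\right) = 9 \left(-19 + \frac{z}{20}\right) = -171 + \frac{9 z}{20}$)
$\frac{x}{M{\left(u{\left(-22 \right)} \right)}} = \frac{520821}{-171 + \frac{9}{20} \cdot 14} = \frac{520821}{-171 + \frac{63}{10}} = \frac{520821}{- \frac{1647}{10}} = 520821 \left(- \frac{10}{1647}\right) = - \frac{578690}{183}$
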